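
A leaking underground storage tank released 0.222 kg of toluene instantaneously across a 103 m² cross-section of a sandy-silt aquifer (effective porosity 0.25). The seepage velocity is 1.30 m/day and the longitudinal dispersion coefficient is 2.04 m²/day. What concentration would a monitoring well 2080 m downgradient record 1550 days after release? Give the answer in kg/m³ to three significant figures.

3.10e-05 kg/m³

For an instantaneous plane source, C(x,t) = M/(n_e·A·√(4πDt)) · exp(−(x−vt)²/(4Dt)), with n_e·A the pore (flow) area.
Plume center vt = 1.30 × 1550 = 2015 m, so the well at 2080 m is 65 m downgradient of the peak.
√(4πDt) = 199.3 m, giving peak height M/(n_e·A·√(4πDt)) = 0.222/(0.25 × 103 × 199.3) = 4.326e-05 kg/m³.
(x−vt)²/(4Dt) = (65)²/(4 × 2.04 × 1550) = 0.3340; exp(−0.3340) = 0.7161.
C = 4.326e-05 × 0.7161 = 3.10e-05 kg/m³.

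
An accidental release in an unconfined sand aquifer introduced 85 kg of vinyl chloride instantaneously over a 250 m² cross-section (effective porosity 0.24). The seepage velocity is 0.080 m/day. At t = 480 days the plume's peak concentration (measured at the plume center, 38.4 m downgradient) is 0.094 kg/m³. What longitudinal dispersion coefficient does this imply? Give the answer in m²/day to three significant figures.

At the plume center C_max = M/(n_e·A·√(4πDt)), so D = M²/(4πt·(n_e·A·C_max)²).
n_e·A·C_max = 0.24 × 250 × 0.094 = 5.640 kg/m.
D = 85²/(4π × 480 × 5.640²) = 0.0377 m²/day.

0.0377 m²/day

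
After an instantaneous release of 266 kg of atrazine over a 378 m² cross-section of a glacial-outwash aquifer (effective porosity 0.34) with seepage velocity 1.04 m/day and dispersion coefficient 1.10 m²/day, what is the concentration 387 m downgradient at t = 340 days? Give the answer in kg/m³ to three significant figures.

For an instantaneous plane source, C(x,t) = M/(n_e·A·√(4πDt)) · exp(−(x−vt)²/(4Dt)), with n_e·A the pore (flow) area.
Plume center vt = 1.04 × 340 = 353.6 m, so the well at 387 m is 33.4 m downgradient of the peak.
√(4πDt) = 68.56 m, giving peak height M/(n_e·A·√(4πDt)) = 266/(0.34 × 378 × 68.56) = 0.03019 kg/m³.
(x−vt)²/(4Dt) = (33.4)²/(4 × 1.10 × 340) = 0.7457; exp(−0.7457) = 0.4744.
C = 0.03019 × 0.4744 = 0.0143 kg/m³.

0.0143 kg/m³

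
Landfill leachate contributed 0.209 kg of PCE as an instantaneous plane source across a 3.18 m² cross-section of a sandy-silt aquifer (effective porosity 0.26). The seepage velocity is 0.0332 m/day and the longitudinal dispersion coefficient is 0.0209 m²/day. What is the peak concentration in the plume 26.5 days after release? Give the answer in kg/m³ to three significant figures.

The peak of an instantaneous 1D plume sits at x = vt; there the Gaussian factor is 1 and C_max = M/(n_e·A·√(4πDt)), where n_e·A is the pore area the mass is dissolved in.
√(4πDt) = √(4π × 0.0209 × 26.5) = 2.638 m, so C_max = 0.209/(0.26 × 3.18 × 2.638) = 0.0958 kg/m³.

0.0958 kg/m³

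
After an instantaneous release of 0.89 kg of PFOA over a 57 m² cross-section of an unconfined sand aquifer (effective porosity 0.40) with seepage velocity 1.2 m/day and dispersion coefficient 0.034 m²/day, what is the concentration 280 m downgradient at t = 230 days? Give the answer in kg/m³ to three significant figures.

For an instantaneous plane source, C(x,t) = M/(n_e·A·√(4πDt)) · exp(−(x−vt)²/(4Dt)), with n_e·A the pore (flow) area.
Plume center vt = 1.2 × 230 = 276 m, so the well at 280 m is 4 m downgradient of the peak.
√(4πDt) = 9.913 m, giving peak height M/(n_e·A·√(4πDt)) = 0.89/(0.40 × 57 × 9.913) = 0.003938 kg/m³.
(x−vt)²/(4Dt) = (4)²/(4 × 0.034 × 230) = 0.5115; exp(−0.5115) = 0.5996.
C = 0.003938 × 0.5996 = 0.00236 kg/m³.

0.00236 kg/m³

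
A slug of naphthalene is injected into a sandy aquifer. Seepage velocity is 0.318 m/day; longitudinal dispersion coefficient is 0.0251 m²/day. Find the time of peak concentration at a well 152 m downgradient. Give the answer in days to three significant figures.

478 days

For the 1D instantaneous-source solution, setting ∂C/∂t = 0 at fixed x gives v²t² + 2Dt − x² = 0, so t = (√(D² + v²x²) − D)/v².
√(D² + v²x²) = √(0.0251² + 0.318² × 152²) = 48.34; v² = 0.101124.
t = (48.34 − 0.0251)/0.101124 = 478 days (vs. the pure-advection estimate x/v = 478 d).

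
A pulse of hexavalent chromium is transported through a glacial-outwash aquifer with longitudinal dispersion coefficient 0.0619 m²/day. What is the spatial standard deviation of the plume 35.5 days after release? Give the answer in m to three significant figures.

2.10 m

Dispersive spreading gives a Gaussian with σ² = 2Dt; advection only shifts the center.
σ = √(2 × 0.0619 × 35.5) = 2.10 m.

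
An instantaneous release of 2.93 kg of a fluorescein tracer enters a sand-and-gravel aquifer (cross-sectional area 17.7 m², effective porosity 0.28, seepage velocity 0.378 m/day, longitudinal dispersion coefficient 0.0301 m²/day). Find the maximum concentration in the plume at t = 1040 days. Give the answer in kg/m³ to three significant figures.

0.0298 kg/m³

The peak of an instantaneous 1D plume sits at x = vt; there the Gaussian factor is 1 and C_max = M/(n_e·A·√(4πDt)), where n_e·A is the pore area the mass is dissolved in.
√(4πDt) = √(4π × 0.0301 × 1040) = 19.83 m, so C_max = 2.93/(0.28 × 17.7 × 19.83) = 0.0298 kg/m³.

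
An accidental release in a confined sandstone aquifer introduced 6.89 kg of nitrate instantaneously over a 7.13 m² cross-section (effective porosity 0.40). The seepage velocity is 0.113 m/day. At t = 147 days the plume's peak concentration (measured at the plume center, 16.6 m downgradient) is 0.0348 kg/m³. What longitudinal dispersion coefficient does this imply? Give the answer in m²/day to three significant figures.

At the plume center C_max = M/(n_e·A·√(4πDt)), so D = M²/(4πt·(n_e·A·C_max)²).
n_e·A·C_max = 0.40 × 7.13 × 0.0348 = 0.09925 kg/m.
D = 6.89²/(4π × 147 × 0.09925²) = 2.61 m²/day.

2.61 m²/day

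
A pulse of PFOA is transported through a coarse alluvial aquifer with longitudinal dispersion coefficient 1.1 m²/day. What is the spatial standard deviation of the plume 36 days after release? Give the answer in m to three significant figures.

8.90 m

Dispersive spreading gives a Gaussian with σ² = 2Dt; advection only shifts the center.
σ = √(2 × 1.1 × 36) = 8.90 m.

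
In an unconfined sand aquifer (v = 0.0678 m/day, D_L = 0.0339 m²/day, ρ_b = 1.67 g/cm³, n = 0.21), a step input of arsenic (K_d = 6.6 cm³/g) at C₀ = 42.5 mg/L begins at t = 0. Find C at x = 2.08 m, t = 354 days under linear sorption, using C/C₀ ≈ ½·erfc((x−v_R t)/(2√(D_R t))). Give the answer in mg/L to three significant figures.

0.316 mg/L

Retardation factor R = 1 + ρ_b·K_d/n = 1 + 1.67 × 6.6/0.21 = 53.49.
Sorption retards both mechanisms: v_R = v/R = 0.001268 m/day, D_R = D/R = 0.0006338 m²/day.
v_R·t = 0.001268 × 354 = 0.448872 m; 2√(D_R t) = 0.9473 m; argument = (2.08 − 0.448872)/0.9473 = 1.722.
C = C₀ × ½·erfc(1.722) = 42.5 × 0.007440 = 0.316 mg/L.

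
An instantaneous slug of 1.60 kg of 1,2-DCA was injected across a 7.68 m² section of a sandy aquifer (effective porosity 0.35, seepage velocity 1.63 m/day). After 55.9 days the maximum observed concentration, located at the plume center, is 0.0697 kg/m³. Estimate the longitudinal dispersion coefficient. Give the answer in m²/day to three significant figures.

At the plume center C_max = M/(n_e·A·√(4πDt)), so D = M²/(4πt·(n_e·A·C_max)²).
n_e·A·C_max = 0.35 × 7.68 × 0.0697 = 0.1874 kg/m.
D = 1.60²/(4π × 55.9 × 0.1874²) = 0.104 m²/day.

0.104 m²/day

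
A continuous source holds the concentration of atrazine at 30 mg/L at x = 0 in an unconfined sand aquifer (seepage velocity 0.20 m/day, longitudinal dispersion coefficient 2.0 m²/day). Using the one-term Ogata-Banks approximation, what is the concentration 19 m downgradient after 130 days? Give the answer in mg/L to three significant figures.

For a continuous step input, C/C₀ ≈ ½·erfc((x−vt)/(2√(Dt))).
vt = 0.20 × 130 = 26 m and 2√(Dt) = 2√(2.0 × 130) = 32.25 m.
Argument (x−vt)/(2√(Dt)) = (19 − 26)/32.25 = -0.2171; ½·erfc(-0.2171) = 0.6206.
C = 30 × 0.6206 = 18.6 mg/L.

18.6 mg/L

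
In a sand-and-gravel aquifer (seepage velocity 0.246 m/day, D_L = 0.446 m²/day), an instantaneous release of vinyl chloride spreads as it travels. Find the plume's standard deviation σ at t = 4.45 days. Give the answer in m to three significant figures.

1.99 m

Dispersive spreading gives a Gaussian with σ² = 2Dt; advection only shifts the center.
σ = √(2 × 0.446 × 4.45) = 1.99 m.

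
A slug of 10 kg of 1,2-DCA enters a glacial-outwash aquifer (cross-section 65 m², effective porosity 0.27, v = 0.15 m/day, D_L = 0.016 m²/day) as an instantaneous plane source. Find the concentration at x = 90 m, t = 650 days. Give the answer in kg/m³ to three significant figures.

For an instantaneous plane source, C(x,t) = M/(n_e·A·√(4πDt)) · exp(−(x−vt)²/(4Dt)), with n_e·A the pore (flow) area.
Plume center vt = 0.15 × 650 = 97.5 m, so the well at 90 m is 7.5 m upgradient of the peak.
√(4πDt) = 11.43 m, giving peak height M/(n_e·A·√(4πDt)) = 10/(0.27 × 65 × 11.43) = 0.04985 kg/m³.
(x−vt)²/(4Dt) = (-7.5)²/(4 × 0.016 × 650) = 1.352; exp(−1.352) = 0.2587.
C = 0.04985 × 0.2587 = 0.0129 kg/m³.

0.0129 kg/m³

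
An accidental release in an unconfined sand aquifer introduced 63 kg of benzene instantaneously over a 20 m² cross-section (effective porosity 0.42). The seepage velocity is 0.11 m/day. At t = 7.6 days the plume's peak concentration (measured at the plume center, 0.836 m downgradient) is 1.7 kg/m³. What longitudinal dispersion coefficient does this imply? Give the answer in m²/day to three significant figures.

At the plume center C_max = M/(n_e·A·√(4πDt)), so D = M²/(4πt·(n_e·A·C_max)²).
n_e·A·C_max = 0.42 × 20 × 1.7 = 14.28 kg/m.
D = 63²/(4π × 7.6 × 14.28²) = 0.204 m²/day.

0.204 m²/day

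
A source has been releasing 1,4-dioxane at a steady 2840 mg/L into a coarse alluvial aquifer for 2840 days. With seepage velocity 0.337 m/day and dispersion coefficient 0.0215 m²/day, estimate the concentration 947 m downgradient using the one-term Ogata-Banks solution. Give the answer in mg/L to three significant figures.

2330 mg/L

For a continuous step input, C/C₀ ≈ ½·erfc((x−vt)/(2√(Dt))).
vt = 0.337 × 2840 = 957.08 m and 2√(Dt) = 2√(0.0215 × 2840) = 15.63 m.
Argument (x−vt)/(2√(Dt)) = (947 − 957.08)/15.63 = -0.6449; ½·erfc(-0.6449) = 0.8191.
C = 2840 × 0.8191 = 2330 mg/L.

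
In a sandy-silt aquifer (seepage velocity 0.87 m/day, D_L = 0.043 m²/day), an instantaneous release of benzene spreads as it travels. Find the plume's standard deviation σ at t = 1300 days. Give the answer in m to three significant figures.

Dispersive spreading gives a Gaussian with σ² = 2Dt; advection only shifts the center.
σ = √(2 × 0.043 × 1300) = 10.6 m.

10.6 m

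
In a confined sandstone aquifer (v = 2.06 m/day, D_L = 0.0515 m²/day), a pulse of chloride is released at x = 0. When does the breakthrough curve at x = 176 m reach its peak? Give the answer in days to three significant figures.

For the 1D instantaneous-source solution, setting ∂C/∂t = 0 at fixed x gives v²t² + 2Dt − x² = 0, so t = (√(D² + v²x²) − D)/v².
√(D² + v²x²) = √(0.0515² + 2.06² × 176²) = 362.6; v² = 4.2436.
t = (362.6 − 0.0515)/4.2436 = 85.4 days (vs. the pure-advection estimate x/v = 85.4 d).

85.4 days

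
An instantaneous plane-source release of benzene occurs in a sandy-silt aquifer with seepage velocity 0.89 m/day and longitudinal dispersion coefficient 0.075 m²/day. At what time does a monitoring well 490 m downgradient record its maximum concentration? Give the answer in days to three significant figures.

550 days

For the 1D instantaneous-source solution, setting ∂C/∂t = 0 at fixed x gives v²t² + 2Dt − x² = 0, so t = (√(D² + v²x²) − D)/v².
√(D² + v²x²) = √(0.075² + 0.89² × 490²) = 436.1; v² = 0.7921.
t = (436.1 − 0.075)/0.7921 = 550 days (vs. the pure-advection estimate x/v = 551 d).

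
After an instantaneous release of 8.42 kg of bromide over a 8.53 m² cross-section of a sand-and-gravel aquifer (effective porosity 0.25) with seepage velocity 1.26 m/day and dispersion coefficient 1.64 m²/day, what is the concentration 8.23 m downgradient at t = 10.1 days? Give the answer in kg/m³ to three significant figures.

For an instantaneous plane source, C(x,t) = M/(n_e·A·√(4πDt)) · exp(−(x−vt)²/(4Dt)), with n_e·A the pore (flow) area.
Plume center vt = 1.26 × 10.1 = 12.726 m, so the well at 8.23 m is 4.496 m upgradient of the peak.
√(4πDt) = 14.43 m, giving peak height M/(n_e·A·√(4πDt)) = 8.42/(0.25 × 8.53 × 14.43) = 0.2736 kg/m³.
(x−vt)²/(4Dt) = (-4.496)²/(4 × 1.64 × 10.1) = 0.3051; exp(−0.3051) = 0.7370.
C = 0.2736 × 0.7370 = 0.202 kg/m³.

0.202 kg/m³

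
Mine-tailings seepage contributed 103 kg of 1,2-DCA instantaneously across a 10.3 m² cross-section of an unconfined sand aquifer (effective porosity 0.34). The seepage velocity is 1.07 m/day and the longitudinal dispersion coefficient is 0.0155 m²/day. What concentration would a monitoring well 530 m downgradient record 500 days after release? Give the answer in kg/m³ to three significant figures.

For an instantaneous plane source, C(x,t) = M/(n_e·A·√(4πDt)) · exp(−(x−vt)²/(4Dt)), with n_e·A the pore (flow) area.
Plume center vt = 1.07 × 500 = 535 m, so the well at 530 m is 5 m upgradient of the peak.
√(4πDt) = 9.869 m, giving peak height M/(n_e·A·√(4πDt)) = 103/(0.34 × 10.3 × 9.869) = 2.980 kg/m³.
(x−vt)²/(4Dt) = (-5)²/(4 × 0.0155 × 500) = 0.8065; exp(−0.8065) = 0.4464.
C = 2.980 × 0.4464 = 1.33 kg/m³.

1.33 kg/m³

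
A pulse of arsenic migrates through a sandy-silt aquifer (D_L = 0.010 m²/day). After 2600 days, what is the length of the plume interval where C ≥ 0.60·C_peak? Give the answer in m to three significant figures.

The plume is Gaussian with σ = √(2Dt) = √(2 × 0.010 × 2600) = 7.211 m.
C/C_peak = exp(−Δx²/(2σ²)) = 0.60 ⇒ Δx = σ·√(−2 ln 0.60) = 7.211 × 1.011 = 7.290 m.
Width = 2Δx = 14.6 m.

14.6 m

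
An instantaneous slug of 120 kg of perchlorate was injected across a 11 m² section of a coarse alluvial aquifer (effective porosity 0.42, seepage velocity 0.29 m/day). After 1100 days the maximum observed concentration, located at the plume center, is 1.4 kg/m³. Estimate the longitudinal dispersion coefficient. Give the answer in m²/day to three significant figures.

0.0249 m²/day

At the plume center C_max = M/(n_e·A·√(4πDt)), so D = M²/(4πt·(n_e·A·C_max)²).
n_e·A·C_max = 0.42 × 11 × 1.4 = 6.468 kg/m.
D = 120²/(4π × 1100 × 6.468²) = 0.0249 m²/day.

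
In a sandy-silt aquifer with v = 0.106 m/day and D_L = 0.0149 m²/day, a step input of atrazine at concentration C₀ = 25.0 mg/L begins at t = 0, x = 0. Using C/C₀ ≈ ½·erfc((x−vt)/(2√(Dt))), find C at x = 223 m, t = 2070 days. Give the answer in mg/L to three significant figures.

For a continuous step input, C/C₀ ≈ ½·erfc((x−vt)/(2√(Dt))).
vt = 0.106 × 2070 = 219.42 m and 2√(Dt) = 2√(0.0149 × 2070) = 11.11 m.
Argument (x−vt)/(2√(Dt)) = (223 − 219.42)/11.11 = 0.3222; ½·erfc(0.3222) = 0.3243.
C = 25.0 × 0.3243 = 8.11 mg/L.

8.11 mg/L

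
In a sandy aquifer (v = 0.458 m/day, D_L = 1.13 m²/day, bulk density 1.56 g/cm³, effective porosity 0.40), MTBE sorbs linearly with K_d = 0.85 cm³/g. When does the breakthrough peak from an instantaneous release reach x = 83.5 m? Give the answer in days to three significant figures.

764 days

Retardation factor R = 1 + ρ_b·K_d/n = 1 + 1.56 × 0.85/0.40 = 4.315.
Sorption retards both mechanisms: v_R = v/R = 0.1061 m/day, D_R = D/R = 0.2619 m²/day.
Peak time from v_R²t² + 2D_R t − x² = 0: t = (√(D_R² + v_R²x²) − D_R)/v_R².
√(D_R² + v_R²x²) = √(0.2619² + 0.1061² × 83.5²) = 8.863; v_R² = 0.01126.
t = (8.863 − 0.2619)/0.01126 = 764 days.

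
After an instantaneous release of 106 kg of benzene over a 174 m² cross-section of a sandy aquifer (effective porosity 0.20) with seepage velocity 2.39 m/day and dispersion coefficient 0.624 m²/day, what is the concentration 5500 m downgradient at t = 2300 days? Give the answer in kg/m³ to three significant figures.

For an instantaneous plane source, C(x,t) = M/(n_e·A·√(4πDt)) · exp(−(x−vt)²/(4Dt)), with n_e·A the pore (flow) area.
Plume center vt = 2.39 × 2300 = 5497 m, so the well at 5500 m is 3 m downgradient of the peak.
√(4πDt) = 134.3 m, giving peak height M/(n_e·A·√(4πDt)) = 106/(0.20 × 174 × 134.3) = 0.02268 kg/m³.
(x−vt)²/(4Dt) = (3)²/(4 × 0.624 × 2300) = 0.001568; exp(−0.001568) = 0.9984.
C = 0.02268 × 0.9984 = 0.0226 kg/m³.

0.0226 kg/m³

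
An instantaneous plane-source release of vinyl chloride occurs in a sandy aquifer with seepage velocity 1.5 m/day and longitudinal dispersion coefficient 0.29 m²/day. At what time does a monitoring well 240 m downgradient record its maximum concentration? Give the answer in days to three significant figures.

160 days

For the 1D instantaneous-source solution, setting ∂C/∂t = 0 at fixed x gives v²t² + 2Dt − x² = 0, so t = (√(D² + v²x²) − D)/v².
√(D² + v²x²) = √(0.29² + 1.5² × 240²) = 360.0; v² = 2.25.
t = (360.0 − 0.29)/2.25 = 160 days (vs. the pure-advection estimate x/v = 160 d).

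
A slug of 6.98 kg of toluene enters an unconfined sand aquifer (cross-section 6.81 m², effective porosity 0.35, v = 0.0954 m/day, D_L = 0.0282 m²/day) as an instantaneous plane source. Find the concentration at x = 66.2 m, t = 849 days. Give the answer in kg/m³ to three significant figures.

0.0172 kg/m³

For an instantaneous plane source, C(x,t) = M/(n_e·A·√(4πDt)) · exp(−(x−vt)²/(4Dt)), with n_e·A the pore (flow) area.
Plume center vt = 0.0954 × 849 = 80.9946 m, so the well at 66.2 m is 14.7946 m upgradient of the peak.
√(4πDt) = 17.35 m, giving peak height M/(n_e·A·√(4πDt)) = 6.98/(0.35 × 6.81 × 17.35) = 0.1688 kg/m³.
(x−vt)²/(4Dt) = (-14.7946)²/(4 × 0.0282 × 849) = 2.286; exp(−2.286) = 0.1017.
C = 0.1688 × 0.1017 = 0.0172 kg/m³.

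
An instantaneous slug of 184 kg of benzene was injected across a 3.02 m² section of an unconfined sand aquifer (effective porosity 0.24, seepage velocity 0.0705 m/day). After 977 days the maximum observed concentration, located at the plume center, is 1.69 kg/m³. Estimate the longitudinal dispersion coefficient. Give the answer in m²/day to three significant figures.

At the plume center C_max = M/(n_e·A·√(4πDt)), so D = M²/(4πt·(n_e·A·C_max)²).
n_e·A·C_max = 0.24 × 3.02 × 1.69 = 1.225 kg/m.
D = 184²/(4π × 977 × 1.225²) = 1.84 m²/day.

1.84 m²/day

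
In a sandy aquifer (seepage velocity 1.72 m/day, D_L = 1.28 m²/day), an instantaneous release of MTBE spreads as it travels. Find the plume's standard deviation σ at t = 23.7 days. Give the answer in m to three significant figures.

7.79 m

Dispersive spreading gives a Gaussian with σ² = 2Dt; advection only shifts the center.
σ = √(2 × 1.28 × 23.7) = 7.79 m.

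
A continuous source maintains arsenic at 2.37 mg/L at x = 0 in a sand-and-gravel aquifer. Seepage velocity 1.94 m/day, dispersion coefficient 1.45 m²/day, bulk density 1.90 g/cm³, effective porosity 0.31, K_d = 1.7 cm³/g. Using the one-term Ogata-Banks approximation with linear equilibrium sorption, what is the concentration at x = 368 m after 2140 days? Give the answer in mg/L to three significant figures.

1.01 mg/L

Retardation factor R = 1 + ρ_b·K_d/n = 1 + 1.90 × 1.7/0.31 = 11.42.
Sorption retards both mechanisms: v_R = v/R = 0.1699 m/day, D_R = D/R = 0.1270 m²/day.
v_R·t = 0.1699 × 2140 = 363.586 m; 2√(D_R t) = 32.97 m; argument = (368 − 363.586)/32.97 = 0.1339.
C = C₀ × ½·erfc(0.1339) = 2.37 × 0.4249 = 1.01 mg/L.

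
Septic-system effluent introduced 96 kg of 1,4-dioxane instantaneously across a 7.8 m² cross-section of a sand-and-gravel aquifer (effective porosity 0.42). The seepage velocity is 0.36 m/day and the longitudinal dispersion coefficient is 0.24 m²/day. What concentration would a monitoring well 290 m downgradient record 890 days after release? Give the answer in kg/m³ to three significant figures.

For an instantaneous plane source, C(x,t) = M/(n_e·A·√(4πDt)) · exp(−(x−vt)²/(4Dt)), with n_e·A the pore (flow) area.
Plume center vt = 0.36 × 890 = 320.4 m, so the well at 290 m is 30.4 m upgradient of the peak.
√(4πDt) = 51.81 m, giving peak height M/(n_e·A·√(4πDt)) = 96/(0.42 × 7.8 × 51.81) = 0.5656 kg/m³.
(x−vt)²/(4Dt) = (-30.4)²/(4 × 0.24 × 890) = 1.082; exp(−1.082) = 0.3389.
C = 0.5656 × 0.3389 = 0.192 kg/m³.

0.192 kg/m³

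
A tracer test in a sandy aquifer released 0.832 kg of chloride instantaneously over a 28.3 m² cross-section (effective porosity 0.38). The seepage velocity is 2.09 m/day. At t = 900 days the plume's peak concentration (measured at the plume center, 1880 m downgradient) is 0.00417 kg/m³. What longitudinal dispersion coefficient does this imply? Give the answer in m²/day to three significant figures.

At the plume center C_max = M/(n_e·A·√(4πDt)), so D = M²/(4πt·(n_e·A·C_max)²).
n_e·A·C_max = 0.38 × 28.3 × 0.00417 = 0.04484 kg/m.
D = 0.832²/(4π × 900 × 0.04484²) = 0.0304 m²/day.

0.0304 m²/day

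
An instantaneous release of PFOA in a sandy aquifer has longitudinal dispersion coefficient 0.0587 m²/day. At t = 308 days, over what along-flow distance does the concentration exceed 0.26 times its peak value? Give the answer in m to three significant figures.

19.7 m

The plume is Gaussian with σ = √(2Dt) = √(2 × 0.0587 × 308) = 6.013 m.
C/C_peak = exp(−Δx²/(2σ²)) = 0.26 ⇒ Δx = σ·√(−2 ln 0.26) = 6.013 × 1.641 = 9.867 m.
Width = 2Δx = 19.7 m.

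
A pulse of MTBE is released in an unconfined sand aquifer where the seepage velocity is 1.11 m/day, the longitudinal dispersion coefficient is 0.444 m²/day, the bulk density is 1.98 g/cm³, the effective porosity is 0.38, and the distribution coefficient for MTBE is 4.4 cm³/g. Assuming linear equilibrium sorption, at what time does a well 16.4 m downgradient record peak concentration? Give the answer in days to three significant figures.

Retardation factor R = 1 + ρ_b·K_d/n = 1 + 1.98 × 4.4/0.38 = 23.93.
Sorption retards both mechanisms: v_R = v/R = 0.04639 m/day, D_R = D/R = 0.01855 m²/day.
Peak time from v_R²t² + 2D_R t − x² = 0: t = (√(D_R² + v_R²x²) − D_R)/v_R².
√(D_R² + v_R²x²) = √(0.01855² + 0.04639² × 16.4²) = 0.7610; v_R² = 0.002152.
t = (0.7610 − 0.01855)/0.002152 = 345 days.

345 days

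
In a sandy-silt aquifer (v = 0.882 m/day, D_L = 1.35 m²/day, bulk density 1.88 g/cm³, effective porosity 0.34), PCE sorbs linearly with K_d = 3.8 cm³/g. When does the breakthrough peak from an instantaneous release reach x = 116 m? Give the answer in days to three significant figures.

2860 days

Retardation factor R = 1 + ρ_b·K_d/n = 1 + 1.88 × 3.8/0.34 = 22.01.
Sorption retards both mechanisms: v_R = v/R = 0.04007 m/day, D_R = D/R = 0.06134 m²/day.
Peak time from v_R²t² + 2D_R t − x² = 0: t = (√(D_R² + v_R²x²) − D_R)/v_R².
√(D_R² + v_R²x²) = √(0.06134² + 0.04007² × 116²) = 4.649; v_R² = 0.001606.
t = (4.649 − 0.06134)/0.001606 = 2860 days.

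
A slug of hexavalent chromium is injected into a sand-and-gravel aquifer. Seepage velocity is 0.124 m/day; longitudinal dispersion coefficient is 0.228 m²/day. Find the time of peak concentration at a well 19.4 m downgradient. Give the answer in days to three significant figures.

142 days

For the 1D instantaneous-source solution, setting ∂C/∂t = 0 at fixed x gives v²t² + 2Dt − x² = 0, so t = (√(D² + v²x²) − D)/v².
√(D² + v²x²) = √(0.228² + 0.124² × 19.4²) = 2.416; v² = 0.015376.
t = (2.416 − 0.228)/0.015376 = 142 days (vs. the pure-advection estimate x/v = 156 d).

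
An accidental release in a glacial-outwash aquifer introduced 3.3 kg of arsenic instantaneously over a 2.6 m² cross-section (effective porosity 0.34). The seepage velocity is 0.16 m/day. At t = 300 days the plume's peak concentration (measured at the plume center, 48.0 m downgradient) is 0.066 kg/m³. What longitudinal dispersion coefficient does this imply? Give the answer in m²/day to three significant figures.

0.849 m²/day

At the plume center C_max = M/(n_e·A·√(4πDt)), so D = M²/(4πt·(n_e·A·C_max)²).
n_e·A·C_max = 0.34 × 2.6 × 0.066 = 0.05834 kg/m.
D = 3.3²/(4π × 300 × 0.05834²) = 0.849 m²/day.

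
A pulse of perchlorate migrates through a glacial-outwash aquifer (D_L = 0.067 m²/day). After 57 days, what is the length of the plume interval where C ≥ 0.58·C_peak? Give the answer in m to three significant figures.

5.77 m

The plume is Gaussian with σ = √(2Dt) = √(2 × 0.067 × 57) = 2.764 m.
C/C_peak = exp(−Δx²/(2σ²)) = 0.58 ⇒ Δx = σ·√(−2 ln 0.58) = 2.764 × 1.044 = 2.886 m.
Width = 2Δx = 5.77 m.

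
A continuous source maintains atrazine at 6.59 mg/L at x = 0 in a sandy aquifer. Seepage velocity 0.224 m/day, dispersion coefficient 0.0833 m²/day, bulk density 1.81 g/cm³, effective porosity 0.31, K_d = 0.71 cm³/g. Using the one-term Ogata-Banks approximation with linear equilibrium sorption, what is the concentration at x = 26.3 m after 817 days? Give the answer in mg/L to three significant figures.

6.35 mg/L

Retardation factor R = 1 + ρ_b·K_d/n = 1 + 1.81 × 0.71/0.31 = 5.145.
Sorption retards both mechanisms: v_R = v/R = 0.04354 m/day, D_R = D/R = 0.01619 m²/day.
v_R·t = 0.04354 × 817 = 35.57218 m; 2√(D_R t) = 7.274 m; argument = (26.3 − 35.57218)/7.274 = -1.275.
C = C₀ × ½·erfc(-1.275) = 6.59 × 0.9643 = 6.35 mg/L.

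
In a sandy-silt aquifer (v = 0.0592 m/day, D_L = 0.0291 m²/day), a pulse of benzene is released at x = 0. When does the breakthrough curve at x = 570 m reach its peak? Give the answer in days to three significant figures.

9620 days

For the 1D instantaneous-source solution, setting ∂C/∂t = 0 at fixed x gives v²t² + 2Dt − x² = 0, so t = (√(D² + v²x²) − D)/v².
√(D² + v²x²) = √(0.0291² + 0.0592² × 570²) = 33.74; v² = 0.00350464.
t = (33.74 − 0.0291)/0.00350464 = 9620 days (vs. the pure-advection estimate x/v = 9630 d).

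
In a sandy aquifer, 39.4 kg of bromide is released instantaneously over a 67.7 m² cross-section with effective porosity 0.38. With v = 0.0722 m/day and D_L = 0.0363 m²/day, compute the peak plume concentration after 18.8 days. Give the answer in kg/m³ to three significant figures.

The peak of an instantaneous 1D plume sits at x = vt; there the Gaussian factor is 1 and C_max = M/(n_e·A·√(4πDt)), where n_e·A is the pore area the mass is dissolved in.
√(4πDt) = √(4π × 0.0363 × 18.8) = 2.928 m, so C_max = 39.4/(0.38 × 67.7 × 2.928) = 0.523 kg/m³.

0.523 kg/m³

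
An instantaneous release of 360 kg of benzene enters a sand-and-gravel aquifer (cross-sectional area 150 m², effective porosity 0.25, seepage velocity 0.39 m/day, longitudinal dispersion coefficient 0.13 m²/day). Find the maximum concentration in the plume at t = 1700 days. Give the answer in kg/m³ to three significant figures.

The peak of an instantaneous 1D plume sits at x = vt; there the Gaussian factor is 1 and C_max = M/(n_e·A·√(4πDt)), where n_e·A is the pore area the mass is dissolved in.
√(4πDt) = √(4π × 0.13 × 1700) = 52.70 m, so C_max = 360/(0.25 × 150 × 52.70) = 0.182 kg/m³.

0.182 kg/m³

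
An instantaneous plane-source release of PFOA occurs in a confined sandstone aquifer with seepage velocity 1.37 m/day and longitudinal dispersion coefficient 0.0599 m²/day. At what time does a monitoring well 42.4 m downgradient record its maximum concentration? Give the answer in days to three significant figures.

30.9 days

For the 1D instantaneous-source solution, setting ∂C/∂t = 0 at fixed x gives v²t² + 2Dt − x² = 0, so t = (√(D² + v²x²) − D)/v².
√(D² + v²x²) = √(0.0599² + 1.37² × 42.4²) = 58.09; v² = 1.8769.
t = (58.09 − 0.0599)/1.8769 = 30.9 days (vs. the pure-advection estimate x/v = 30.9 d).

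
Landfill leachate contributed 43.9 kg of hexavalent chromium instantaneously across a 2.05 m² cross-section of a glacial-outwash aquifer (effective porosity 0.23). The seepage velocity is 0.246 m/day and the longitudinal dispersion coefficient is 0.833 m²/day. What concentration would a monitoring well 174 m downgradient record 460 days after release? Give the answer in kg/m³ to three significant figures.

0.120 kg/m³

For an instantaneous plane source, C(x,t) = M/(n_e·A·√(4πDt)) · exp(−(x−vt)²/(4Dt)), with n_e·A the pore (flow) area.
Plume center vt = 0.246 × 460 = 113.16 m, so the well at 174 m is 60.84 m downgradient of the peak.
√(4πDt) = 69.39 m, giving peak height M/(n_e·A·√(4πDt)) = 43.9/(0.23 × 2.05 × 69.39) = 1.342 kg/m³.
(x−vt)²/(4Dt) = (60.84)²/(4 × 0.833 × 460) = 2.415; exp(−2.415) = 0.08937.
C = 1.342 × 0.08937 = 0.120 kg/m³.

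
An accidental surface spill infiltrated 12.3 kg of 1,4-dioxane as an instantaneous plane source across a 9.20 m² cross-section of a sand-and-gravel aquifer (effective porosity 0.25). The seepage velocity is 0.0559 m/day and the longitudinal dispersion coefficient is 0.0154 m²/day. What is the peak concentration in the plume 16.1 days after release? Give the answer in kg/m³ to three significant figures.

The peak of an instantaneous 1D plume sits at x = vt; there the Gaussian factor is 1 and C_max = M/(n_e·A·√(4πDt)), where n_e·A is the pore area the mass is dissolved in.
√(4πDt) = √(4π × 0.0154 × 16.1) = 1.765 m, so C_max = 12.3/(0.25 × 9.20 × 1.765) = 3.03 kg/m³.

3.03 kg/m³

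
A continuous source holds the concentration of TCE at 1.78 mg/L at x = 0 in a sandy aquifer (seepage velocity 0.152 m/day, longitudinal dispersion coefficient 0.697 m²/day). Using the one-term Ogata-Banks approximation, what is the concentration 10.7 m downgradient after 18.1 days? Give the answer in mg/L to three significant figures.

For a continuous step input, C/C₀ ≈ ½·erfc((x−vt)/(2√(Dt))).
vt = 0.152 × 18.1 = 2.7512 m and 2√(Dt) = 2√(0.697 × 18.1) = 7.104 m.
Argument (x−vt)/(2√(Dt)) = (10.7 − 2.7512)/7.104 = 1.119; ½·erfc(1.119) = 0.05677.
C = 1.78 × 0.05677 = 0.101 mg/L.

0.101 mg/L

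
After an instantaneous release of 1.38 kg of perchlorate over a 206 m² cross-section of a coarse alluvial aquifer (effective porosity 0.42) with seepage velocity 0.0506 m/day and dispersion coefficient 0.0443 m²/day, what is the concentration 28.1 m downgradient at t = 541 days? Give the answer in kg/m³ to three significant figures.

For an instantaneous plane source, C(x,t) = M/(n_e·A·√(4πDt)) · exp(−(x−vt)²/(4Dt)), with n_e·A the pore (flow) area.
Plume center vt = 0.0506 × 541 = 27.3746 m, so the well at 28.1 m is 0.7254 m downgradient of the peak.
√(4πDt) = 17.35 m, giving peak height M/(n_e·A·√(4πDt)) = 1.38/(0.42 × 206 × 17.35) = 0.0009193 kg/m³.
(x−vt)²/(4Dt) = (0.7254)²/(4 × 0.0443 × 541) = 0.005489; exp(−0.005489) = 0.9945.
C = 0.0009193 × 0.9945 = 0.000914 kg/m³.

0.000914 kg/m³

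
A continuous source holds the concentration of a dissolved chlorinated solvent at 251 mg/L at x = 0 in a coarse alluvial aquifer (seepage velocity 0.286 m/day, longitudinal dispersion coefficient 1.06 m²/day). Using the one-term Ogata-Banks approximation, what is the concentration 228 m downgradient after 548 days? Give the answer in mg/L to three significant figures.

For a continuous step input, C/C₀ ≈ ½·erfc((x−vt)/(2√(Dt))).
vt = 0.286 × 548 = 156.728 m and 2√(Dt) = 2√(1.06 × 548) = 48.20 m.
Argument (x−vt)/(2√(Dt)) = (228 − 156.728)/48.20 = 1.479; ½·erfc(1.479) = 0.01824.
C = 251 × 0.01824 = 4.58 mg/L.

4.58 mg/L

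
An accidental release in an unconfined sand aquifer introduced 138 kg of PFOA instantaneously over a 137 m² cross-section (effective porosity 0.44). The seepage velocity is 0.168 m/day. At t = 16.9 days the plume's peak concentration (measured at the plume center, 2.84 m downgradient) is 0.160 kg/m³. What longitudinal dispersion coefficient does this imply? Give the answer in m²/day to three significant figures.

At the plume center C_max = M/(n_e·A·√(4πDt)), so D = M²/(4πt·(n_e·A·C_max)²).
n_e·A·C_max = 0.44 × 137 × 0.160 = 9.645 kg/m.
D = 138²/(4π × 16.9 × 9.645²) = 0.964 m²/day.

0.964 m²/day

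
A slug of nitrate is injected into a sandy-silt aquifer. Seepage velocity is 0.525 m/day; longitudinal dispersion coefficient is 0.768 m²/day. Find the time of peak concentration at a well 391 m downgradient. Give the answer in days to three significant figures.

742 days

For the 1D instantaneous-source solution, setting ∂C/∂t = 0 at fixed x gives v²t² + 2Dt − x² = 0, so t = (√(D² + v²x²) − D)/v².
√(D² + v²x²) = √(0.768² + 0.525² × 391²) = 205.3; v² = 0.275625.
t = (205.3 − 0.768)/0.275625 = 742 days (vs. the pure-advection estimate x/v = 745 d).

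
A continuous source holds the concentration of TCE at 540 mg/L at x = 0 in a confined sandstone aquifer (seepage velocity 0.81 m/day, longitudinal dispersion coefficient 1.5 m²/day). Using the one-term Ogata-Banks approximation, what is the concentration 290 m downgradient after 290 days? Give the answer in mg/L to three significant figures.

16.7 mg/L

For a continuous step input, C/C₀ ≈ ½·erfc((x−vt)/(2√(Dt))).
vt = 0.81 × 290 = 234.9 m and 2√(Dt) = 2√(1.5 × 290) = 41.71 m.
Argument (x−vt)/(2√(Dt)) = (290 − 234.9)/41.71 = 1.321; ½·erfc(1.321) = 0.03087.
C = 540 × 0.03087 = 16.7 mg/L.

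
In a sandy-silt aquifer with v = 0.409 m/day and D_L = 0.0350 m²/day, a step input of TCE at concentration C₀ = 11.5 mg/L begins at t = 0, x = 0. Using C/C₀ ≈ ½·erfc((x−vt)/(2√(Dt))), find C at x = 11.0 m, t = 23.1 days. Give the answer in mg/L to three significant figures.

1.28 mg/L

For a continuous step input, C/C₀ ≈ ½·erfc((x−vt)/(2√(Dt))).
vt = 0.409 × 23.1 = 9.4479 m and 2√(Dt) = 2√(0.0350 × 23.1) = 1.798 m.
Argument (x−vt)/(2√(Dt)) = (11.0 − 9.4479)/1.798 = 0.8632; ½·erfc(0.8632) = 0.1111.
C = 11.5 × 0.1111 = 1.28 mg/L.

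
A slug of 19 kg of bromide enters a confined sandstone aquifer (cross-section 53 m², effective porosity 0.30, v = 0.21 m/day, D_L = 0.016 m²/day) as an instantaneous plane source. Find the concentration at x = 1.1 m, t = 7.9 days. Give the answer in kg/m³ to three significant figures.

0.511 kg/m³

For an instantaneous plane source, C(x,t) = M/(n_e·A·√(4πDt)) · exp(−(x−vt)²/(4Dt)), with n_e·A the pore (flow) area.
Plume center vt = 0.21 × 7.9 = 1.659 m, so the well at 1.1 m is 0.559 m upgradient of the peak.
√(4πDt) = 1.260 m, giving peak height M/(n_e·A·√(4πDt)) = 19/(0.30 × 53 × 1.260) = 0.9484 kg/m³.
(x−vt)²/(4Dt) = (-0.559)²/(4 × 0.016 × 7.9) = 0.6180; exp(−0.6180) = 0.5390.
C = 0.9484 × 0.5390 = 0.511 kg/m³.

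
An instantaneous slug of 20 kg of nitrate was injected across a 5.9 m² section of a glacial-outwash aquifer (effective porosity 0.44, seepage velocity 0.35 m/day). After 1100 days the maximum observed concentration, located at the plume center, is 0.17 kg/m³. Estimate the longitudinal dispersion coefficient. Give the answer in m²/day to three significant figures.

At the plume center C_max = M/(n_e·A·√(4πDt)), so D = M²/(4πt·(n_e·A·C_max)²).
n_e·A·C_max = 0.44 × 5.9 × 0.17 = 0.4413 kg/m.
D = 20²/(4π × 1100 × 0.4413²) = 0.149 m²/day.

0.149 m²/day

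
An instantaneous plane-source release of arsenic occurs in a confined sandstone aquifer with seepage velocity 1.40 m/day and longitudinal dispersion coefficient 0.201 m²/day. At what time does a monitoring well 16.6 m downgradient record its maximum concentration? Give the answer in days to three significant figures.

For the 1D instantaneous-source solution, setting ∂C/∂t = 0 at fixed x gives v²t² + 2Dt − x² = 0, so t = (√(D² + v²x²) − D)/v².
√(D² + v²x²) = √(0.201² + 1.40² × 16.6²) = 23.24; v² = 1.96.
t = (23.24 − 0.201)/1.96 = 11.8 days (vs. the pure-advection estimate x/v = 11.9 d).

11.8 days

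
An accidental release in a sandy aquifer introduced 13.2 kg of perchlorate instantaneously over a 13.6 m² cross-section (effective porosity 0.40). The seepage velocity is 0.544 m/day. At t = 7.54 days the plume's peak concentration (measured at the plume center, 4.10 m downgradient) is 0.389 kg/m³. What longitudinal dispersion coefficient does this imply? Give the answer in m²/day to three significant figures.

At the plume center C_max = M/(n_e·A·√(4πDt)), so D = M²/(4πt·(n_e·A·C_max)²).
n_e·A·C_max = 0.40 × 13.6 × 0.389 = 2.116 kg/m.
D = 13.2²/(4π × 7.54 × 2.116²) = 0.411 m²/day.

0.411 m²/day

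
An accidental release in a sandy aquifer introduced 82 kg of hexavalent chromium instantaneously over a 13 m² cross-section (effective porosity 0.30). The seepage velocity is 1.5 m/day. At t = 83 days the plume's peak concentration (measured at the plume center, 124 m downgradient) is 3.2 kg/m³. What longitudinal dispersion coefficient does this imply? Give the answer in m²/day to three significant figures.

0.0414 m²/day

At the plume center C_max = M/(n_e·A·√(4πDt)), so D = M²/(4πt·(n_e·A·C_max)²).
n_e·A·C_max = 0.30 × 13 × 3.2 = 12.48 kg/m.
D = 82²/(4π × 83 × 12.48²) = 0.0414 m²/day.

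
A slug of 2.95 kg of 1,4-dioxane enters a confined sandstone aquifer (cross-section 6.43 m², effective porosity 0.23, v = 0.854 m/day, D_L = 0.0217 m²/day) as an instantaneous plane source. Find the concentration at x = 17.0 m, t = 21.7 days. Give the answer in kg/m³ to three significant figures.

0.236 kg/m³

For an instantaneous plane source, C(x,t) = M/(n_e·A·√(4πDt)) · exp(−(x−vt)²/(4Dt)), with n_e·A the pore (flow) area.
Plume center vt = 0.854 × 21.7 = 18.5318 m, so the well at 17.0 m is 1.5318 m upgradient of the peak.
√(4πDt) = 2.433 m, giving peak height M/(n_e·A·√(4πDt)) = 2.95/(0.23 × 6.43 × 2.433) = 0.8199 kg/m³.
(x−vt)²/(4Dt) = (-1.5318)²/(4 × 0.0217 × 21.7) = 1.246; exp(−1.246) = 0.2877.
C = 0.8199 × 0.2877 = 0.236 kg/m³.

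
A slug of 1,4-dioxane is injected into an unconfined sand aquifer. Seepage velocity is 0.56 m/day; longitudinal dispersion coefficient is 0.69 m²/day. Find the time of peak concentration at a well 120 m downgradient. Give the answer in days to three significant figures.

212 days

For the 1D instantaneous-source solution, setting ∂C/∂t = 0 at fixed x gives v²t² + 2Dt − x² = 0, so t = (√(D² + v²x²) − D)/v².
√(D² + v²x²) = √(0.69² + 0.56² × 120²) = 67.20; v² = 0.3136.
t = (67.20 − 0.69)/0.3136 = 212 days (vs. the pure-advection estimate x/v = 214 d).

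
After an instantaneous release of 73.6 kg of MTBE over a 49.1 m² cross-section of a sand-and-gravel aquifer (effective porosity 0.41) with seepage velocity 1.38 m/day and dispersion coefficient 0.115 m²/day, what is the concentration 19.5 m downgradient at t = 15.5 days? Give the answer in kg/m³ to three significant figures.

0.468 kg/m³

For an instantaneous plane source, C(x,t) = M/(n_e·A·√(4πDt)) · exp(−(x−vt)²/(4Dt)), with n_e·A the pore (flow) area.
Plume center vt = 1.38 × 15.5 = 21.39 m, so the well at 19.5 m is 1.89 m upgradient of the peak.
√(4πDt) = 4.733 m, giving peak height M/(n_e·A·√(4πDt)) = 73.6/(0.41 × 49.1 × 4.733) = 0.7725 kg/m³.
(x−vt)²/(4Dt) = (-1.89)²/(4 × 0.115 × 15.5) = 0.5010; exp(−0.5010) = 0.6059.
C = 0.7725 × 0.6059 = 0.468 kg/m³.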